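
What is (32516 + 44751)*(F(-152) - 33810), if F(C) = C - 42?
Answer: -2627387068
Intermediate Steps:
F(C) = -42 + C
(32516 + 44751)*(F(-152) - 33810) = (32516 + 44751)*((-42 - 152) - 33810) = 77267*(-194 - 33810) = 77267*(-34004) = -2627387068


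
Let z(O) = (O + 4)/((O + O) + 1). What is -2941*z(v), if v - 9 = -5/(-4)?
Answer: -167637/86 ≈ -1949.3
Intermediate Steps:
v = 41/4 (v = 9 - 5/(-4) = 9 - 5*(-¼) = 9 + 5/4 = 41/4 ≈ 10.250)
z(O) = (4 + O)/(1 + 2*O) (z(O) = (4 + O)/(2*O + 1) = (4 + O)/(1 + 2*O))
-2941*z(v) = -2941*(4 + 41/4)/(1 + 2*(41/4)) = -2941*57/((1 + 41/2)*4) = -2941*57/(43/2*4) = -5882*57/(43*4) = -2941*57/86 = -167637/86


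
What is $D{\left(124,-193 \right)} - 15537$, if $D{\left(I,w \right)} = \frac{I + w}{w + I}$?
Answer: $-15536$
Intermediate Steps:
$D{\left(I,w \right)} = 1$ ($D{\left(I,w \right)} = \frac{I + w}{I + w} = 1$)
$D{\left(124,-193 \right)} - 15537 = 1 - 15537 = -15536$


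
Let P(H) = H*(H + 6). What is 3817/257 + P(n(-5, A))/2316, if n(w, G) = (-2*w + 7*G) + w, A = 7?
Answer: 806071/49601 ≈ 16.251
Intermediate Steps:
n(w, G) = -w + 7*G
P(H) = H*(6 + H)
3817/257 + P(n(-5, A))/2316 = 3817/257 + ((-1*(-5) + 7*7)*(6 + (-1*(-5) + 7*7)))/2316 = 3817*(1/257) + ((5 + 49)*(6 + (5 + 49)))*(1/2316) = 3817/257 + (54*(6 + 54))*(1/2316) = 3817/257 + (54*60)*(1/2316) = 3817/257 + 3240*(1/2316) = 3817/257 + 270/193 = 806071/49601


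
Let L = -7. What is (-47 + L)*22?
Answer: -1188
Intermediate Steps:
(-47 + L)*22 = (-47 - 7)*22 = -54*22 = -1188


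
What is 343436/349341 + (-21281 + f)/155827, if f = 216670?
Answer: 121773990221/54436760007 ≈ 2.2370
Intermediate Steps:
343436/349341 + (-21281 + f)/155827 = 343436/349341 + (-21281 + 216670)/155827 = 343436*(1/349341) + 195389*(1/155827) = 343436/349341 + 195389/155827 = 121773990221/54436760007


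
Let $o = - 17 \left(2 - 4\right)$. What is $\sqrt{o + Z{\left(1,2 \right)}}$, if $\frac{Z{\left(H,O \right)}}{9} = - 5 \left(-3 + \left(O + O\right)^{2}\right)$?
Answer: $i \sqrt{551} \approx 23.473 i$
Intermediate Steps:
$Z{\left(H,O \right)} = 135 - 180 O^{2}$ ($Z{\left(H,O \right)} = 9 \left(- 5 \left(-3 + \left(O + O\right)^{2}\right)\right) = 9 \left(- 5 \left(-3 + \left(2 O\right)^{2}\right)\right) = 9 \left(- 5 \left(-3 + 4 O^{2}\right)\right) = 9 \left(15 - 20 O^{2}\right) = 135 - 180 O^{2}$)
$o = 34$ ($o = - 17 \left(2 - 4\right) = \left(-17\right) \left(-2\right) = 34$)
$\sqrt{o + Z{\left(1,2 \right)}} = \sqrt{34 + \left(135 - 180 \cdot 2^{2}\right)} = \sqrt{34 + \left(135 - 720\right)} = \sqrt{34 - 585} = \sqrt{-551} = i \sqrt{551}$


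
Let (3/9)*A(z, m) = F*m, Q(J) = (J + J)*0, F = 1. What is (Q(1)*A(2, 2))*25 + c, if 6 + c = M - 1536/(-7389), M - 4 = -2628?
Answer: -6477178/2463 ≈ -2629.8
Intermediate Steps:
Q(J) = 0 (Q(J) = (2*J)*0 = 0)
A(z, m) = 3*m (A(z, m) = 3*(1*m) = 3*m)
M = -2624 (M = 4 - 2628 = -2624)
c = -6477178/2463 (c = -6 + (-2624 - 1536/(-7389)) = -6 + (-2624 - 1536*(-1)/7389) = -6 + (-2624 - 1*(-512/2463)) = -6 + (-2624 + 512/2463) = -6 - 6462400/2463 = -6477178/2463 ≈ -2629.8)
(Q(1)*A(2, 2))*25 + c = (0*(3*2))*25 - 6477178/2463 = (0*6)*25 - 6477178/2463 = 0*25 - 6477178/2463 = 0 - 6477178/2463 = -6477178/2463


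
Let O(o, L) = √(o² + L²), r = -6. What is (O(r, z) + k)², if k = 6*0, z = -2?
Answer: 40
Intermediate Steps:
k = 0
O(o, L) = √(L² + o²)
(O(r, z) + k)² = (√((-2)² + (-6)²) + 0)² = (√(4 + 36) + 0)² = (√40 + 0)² = (2*√10 + 0)² = (2*√10)² = 40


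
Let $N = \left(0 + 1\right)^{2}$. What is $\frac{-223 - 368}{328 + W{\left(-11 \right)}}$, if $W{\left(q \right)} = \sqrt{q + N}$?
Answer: $- \frac{96924}{53797} + \frac{591 i \sqrt{10}}{107594} \approx -1.8017 + 0.01737 i$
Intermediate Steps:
$N = 1$ ($N = 1^{2} = 1$)
$W{\left(q \right)} = \sqrt{1 + q}$ ($W{\left(q \right)} = \sqrt{q + 1} = \sqrt{1 + q}$)
$\frac{-223 - 368}{328 + W{\left(-11 \right)}} = \frac{-223 - 368}{328 + \sqrt{1 - 11}} = - \frac{591}{328 + \sqrt{-10}} = - \frac{591}{328 + i \sqrt{10}}$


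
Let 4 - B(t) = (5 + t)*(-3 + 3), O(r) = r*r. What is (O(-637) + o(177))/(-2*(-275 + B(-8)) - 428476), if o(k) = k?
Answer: -202973/213967 ≈ -0.94862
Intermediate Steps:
O(r) = r²
B(t) = 4 (B(t) = 4 - (5 + t)*(-3 + 3) = 4 - (5 + t)*0 = 4 - 1*0 = 4 + 0 = 4)
(O(-637) + o(177))/(-2*(-275 + B(-8)) - 428476) = ((-637)² + 177)/(-2*(-275 + 4) - 428476) = (405769 + 177)/(-2*(-271) - 428476) = 405946/(542 - 428476) = 405946/(-427934) = 405946*(-1/427934) = -202973/213967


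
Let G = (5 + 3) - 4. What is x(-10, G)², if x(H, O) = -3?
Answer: 9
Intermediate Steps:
G = 4 (G = 8 - 4 = 4)
x(-10, G)² = (-3)² = 9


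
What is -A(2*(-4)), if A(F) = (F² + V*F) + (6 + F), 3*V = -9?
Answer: -86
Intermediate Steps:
V = -3 (V = (⅓)*(-9) = -3)
A(F) = 6 + F² - 2*F (A(F) = (F² - 3*F) + (6 + F) = 6 + F² - 2*F)
-A(2*(-4)) = -(6 + (2*(-4))² - 4*(-4)) = -(6 + (-8)² - 2*(-8)) = -(6 + 64 + 16) = -1*86 = -86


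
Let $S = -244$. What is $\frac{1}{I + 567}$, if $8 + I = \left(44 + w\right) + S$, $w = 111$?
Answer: $\frac{1}{470} \approx 0.0021277$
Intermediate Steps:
$I = -97$ ($I = -8 + \left(\left(44 + 111\right) - 244\right) = -8 + \left(155 - 244\right) = -8 - 89 = -97$)
$\frac{1}{I + 567} = \frac{1}{-97 + 567} = \frac{1}{470}$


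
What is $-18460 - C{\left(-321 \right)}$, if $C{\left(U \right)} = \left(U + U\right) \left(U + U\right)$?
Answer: $-430624$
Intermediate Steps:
$C{\left(U \right)} = 4 U^{2}$ ($C{\left(U \right)} = 2 U 2 U = 4 U^{2}$)
$-18460 - C{\left(-321 \right)} = -18460 - 4 \left(-321\right)^{2} = -18460 - 4 \cdot 103041 = -18460 - 412164 = -430624$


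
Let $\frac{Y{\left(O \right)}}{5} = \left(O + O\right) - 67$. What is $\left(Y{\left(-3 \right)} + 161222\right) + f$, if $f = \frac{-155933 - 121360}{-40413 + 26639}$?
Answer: $\frac{2215921611}{13774} \approx 1.6088 \cdot 10^{5}$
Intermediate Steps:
$Y{\left(O \right)} = -335 + 10 O$ ($Y{\left(O \right)} = 5 \left(\left(O + O\right) - 67\right) = 5 \left(2 O - 67\right) = 5 \left(-67 + 2 O\right) = -335 + 10 O$)
$f = \frac{277293}{13774}$ ($f = - \frac{277293}{-13774} = \left(-277293\right) \left(- \frac{1}{13774}\right) = \frac{277293}{13774} \approx 20.132$)
$\left(Y{\left(-3 \right)} + 161222\right) + f = \left(\left(-335 + 10 \left(-3\right)\right) + 161222\right) + \frac{277293}{13774} = \left(\left(-335 - 30\right) + 161222\right) + \frac{277293}{13774} = \left(-365 + 161222\right) + \frac{277293}{13774} = 160857 + \frac{277293}{13774} = \frac{2215921611}{13774}$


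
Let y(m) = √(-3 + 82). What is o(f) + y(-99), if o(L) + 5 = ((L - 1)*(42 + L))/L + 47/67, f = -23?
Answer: 23928/1541 + √79 ≈ 24.416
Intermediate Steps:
y(m) = √79
o(L) = -288/67 + (-1 + L)*(42 + L)/L (o(L) = -5 + (((L - 1)*(42 + L))/L + 47/67) = -5 + (((-1 + L)*(42 + L))/L + 47*(1/67)) = -5 + ((-1 + L)*(42 + L)/L + 47/67) = -5 + (47/67 + (-1 + L)*(42 + L)/L) = -288/67 + (-1 + L)*(42 + L)/L)
o(f) + y(-99) = (2459/67 - 23 - 42/(-23)) + √79 = (2459/67 - 23 - 42*(-1/23)) + √79 = (2459/67 - 23 + 42/23) + √79 = 23928/1541 + √79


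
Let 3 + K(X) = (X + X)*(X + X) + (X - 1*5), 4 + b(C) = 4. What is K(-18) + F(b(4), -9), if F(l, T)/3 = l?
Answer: 1270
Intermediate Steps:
b(C) = 0 (b(C) = -4 + 4 = 0)
F(l, T) = 3*l
K(X) = -8 + X + 4*X**2 (K(X) = -3 + ((X + X)*(X + X) + (X - 1*5)) = -3 + ((2*X)*(2*X) + (X - 5)) = -3 + (4*X**2 + (-5 + X)) = -3 + (-5 + X + 4*X**2) = -8 + X + 4*X**2)
K(-18) + F(b(4), -9) = (-8 - 18 + 4*(-18)**2) + 3*0 = (-8 - 18 + 4*324) + 0 = (-8 - 18 + 1296) + 0 = 1270 + 0 = 1270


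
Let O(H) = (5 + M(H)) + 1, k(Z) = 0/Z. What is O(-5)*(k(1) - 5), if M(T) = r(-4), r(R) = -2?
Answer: -20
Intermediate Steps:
M(T) = -2
k(Z) = 0
O(H) = 4 (O(H) = (5 - 2) + 1 = 3 + 1 = 4)
O(-5)*(k(1) - 5) = 4*(0 - 5) = 4*(-5) = -20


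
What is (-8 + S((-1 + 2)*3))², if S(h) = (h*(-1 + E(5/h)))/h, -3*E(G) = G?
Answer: 7396/81 ≈ 91.309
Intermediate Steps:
E(G) = -G/3
S(h) = -1 - 5/(3*h) (S(h) = (h*(-1 - 5/(3*h)))/h = -1 - 5/(3*h))
(-8 + S((-1 + 2)*3))² = (-8 + (-5/3 - (-1 + 2)*3)/(((-1 + 2)*3)))² = (-8 + (-5/3 - 3)/((1*3)))² = (-8 + (-5/3 - 1*3)/3)² = (-8 + (-5/3 - 3)/3)² = (-8 + (⅓)*(-14/3))² = (-8 - 14/9)² = (-86/9)² = 7396/81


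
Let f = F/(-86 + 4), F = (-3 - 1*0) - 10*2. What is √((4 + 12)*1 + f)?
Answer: √109470/82 ≈ 4.0349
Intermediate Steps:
F = -23 (F = (-3 + 0) - 20 = -3 - 20 = -23)
f = 23/82 (f = -23/(-86 + 4) = -23/(-82) = -23*(-1/82) = 23/82 ≈ 0.28049)
√((4 + 12)*1 + f) = √((4 + 12)*1 + 23/82) = √(16*1 + 23/82) = √(16 + 23/82) = √(1335/82) = √109470/82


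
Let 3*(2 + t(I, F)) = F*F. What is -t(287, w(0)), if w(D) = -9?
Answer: -25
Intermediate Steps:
t(I, F) = -2 + F²/3 (t(I, F) = -2 + (F*F)/3 = -2 + F²/3)
-t(287, w(0)) = -(-2 + (⅓)*(-9)²) = -(-2 + (⅓)*81) = -(-2 + 27) = -1*25 = -25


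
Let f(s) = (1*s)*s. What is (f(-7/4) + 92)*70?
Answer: 53235/8 ≈ 6654.4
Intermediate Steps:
f(s) = s² (f(s) = s*s = s²)
(f(-7/4) + 92)*70 = ((-7/4)² + 92)*70 = (49/16 + 92)*70 = (1521/16)*70 = 53235/8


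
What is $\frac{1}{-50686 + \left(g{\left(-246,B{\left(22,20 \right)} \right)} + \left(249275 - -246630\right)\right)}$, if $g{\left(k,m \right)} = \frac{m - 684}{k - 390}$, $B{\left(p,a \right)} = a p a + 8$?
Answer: $\frac{53}{23595930} \approx 2.2461 \cdot 10^{-6}$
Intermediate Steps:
$B{\left(p,a \right)} = 8 + p a^{2}$ ($B{\left(p,a \right)} = p a^{2} + 8 = 8 + p a^{2}$)
$g{\left(k,m \right)} = \frac{-684 + m}{-390 + k}$
$\frac{1}{-50686 + \left(g{\left(-246,B{\left(22,20 \right)} \right)} + \left(249275 - -246630\right)\right)} = \frac{1}{-50686 + \left(\frac{-684 + \left(8 + 22 \cdot 20^{2}\right)}{-390 - 246} + \left(249275 - -246630\right)\right)} = \frac{1}{-50686 + \left(\frac{-684 + \left(8 + 22 \cdot 400\right)}{-636} + \left(249275 + 246630\right)\right)} = \frac{1}{-50686 + \left(- \frac{-684 + \left(8 + 8800\right)}{636} + 495905\right)} = \frac{1}{-50686 + \left(- \frac{-684 + 8808}{636} + 495905\right)} = \frac{1}{-50686 + \left(\left(- \frac{1}{636}\right) 8124 + 495905\right)} = \frac{1}{-50686 + \left(- \frac{677}{53} + 495905\right)} = \frac{1}{-50686 + \frac{26282288}{53}} = \frac{1}{\frac{23595930}{53}} = \frac{53}{23595930}$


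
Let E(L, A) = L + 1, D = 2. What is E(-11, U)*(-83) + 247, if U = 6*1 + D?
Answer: 1077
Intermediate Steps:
U = 8 (U = 6*1 + 2 = 6 + 2 = 8)
E(L, A) = 1 + L
E(-11, U)*(-83) + 247 = (1 - 11)*(-83) + 247 = -10*(-83) + 247 = 830 + 247 = 1077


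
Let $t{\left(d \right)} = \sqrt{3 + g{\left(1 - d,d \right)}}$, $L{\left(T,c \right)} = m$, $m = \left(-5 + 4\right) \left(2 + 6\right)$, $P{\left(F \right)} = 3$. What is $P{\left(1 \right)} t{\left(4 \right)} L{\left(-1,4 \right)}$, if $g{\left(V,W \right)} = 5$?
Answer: $- 48 \sqrt{2} \approx -67.882$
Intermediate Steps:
$m = -8$ ($m = \left(-1\right) 8 = -8$)
$L{\left(T,c \right)} = -8$
$t{\left(d \right)} = 2 \sqrt{2}$ ($t{\left(d \right)} = \sqrt{3 + 5} = \sqrt{8} = 2 \sqrt{2}$)
$P{\left(1 \right)} t{\left(4 \right)} L{\left(-1,4 \right)} = 3 \cdot 2 \sqrt{2} \left(-8\right) = 6 \sqrt{2} \left(-8\right) = - 48 \sqrt{2}$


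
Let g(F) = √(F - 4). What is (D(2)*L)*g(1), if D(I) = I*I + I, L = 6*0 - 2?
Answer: -12*I*√3 ≈ -20.785*I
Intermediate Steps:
L = -2 (L = 0 - 2 = -2)
D(I) = I + I² (D(I) = I² + I = I + I²)
g(F) = √(-4 + F)
(D(2)*L)*g(1) = ((2*(1 + 2))*(-2))*√(-4 + 1) = ((2*3)*(-2))*√(-3) = (6*(-2))*(I*√3) = -12*I*√3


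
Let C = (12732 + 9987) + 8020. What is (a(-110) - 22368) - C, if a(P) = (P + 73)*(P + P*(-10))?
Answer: -89737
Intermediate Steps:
a(P) = -9*P*(73 + P) (a(P) = (73 + P)*(P - 10*P) = (73 + P)*(-9*P) = -9*P*(73 + P))
C = 30739 (C = 22719 + 8020 = 30739)
(a(-110) - 22368) - C = (-9*(-110)*(73 - 110) - 22368) - 1*30739 = (-9*(-110)*(-37) - 22368) - 30739 = (-36630 - 22368) - 30739 = -58998 - 30739 = -89737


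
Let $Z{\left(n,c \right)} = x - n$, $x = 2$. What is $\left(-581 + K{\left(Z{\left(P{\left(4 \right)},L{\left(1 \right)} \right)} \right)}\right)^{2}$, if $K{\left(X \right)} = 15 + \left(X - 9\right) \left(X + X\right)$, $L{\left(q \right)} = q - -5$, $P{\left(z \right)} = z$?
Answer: $272484$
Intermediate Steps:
$L{\left(q \right)} = 5 + q$ ($L{\left(q \right)} = q + 5 = 5 + q$)
$Z{\left(n,c \right)} = 2 - n$
$K{\left(X \right)} = 15 + 2 X \left(-9 + X\right)$ ($K{\left(X \right)} = 15 + \left(-9 + X\right) 2 X = 15 + 2 X \left(-9 + X\right)$)
$\left(-581 + K{\left(Z{\left(P{\left(4 \right)},L{\left(1 \right)} \right)} \right)}\right)^{2} = \left(-581 + \left(15 - 18 \left(2 - 4\right) + 2 \left(2 - 4\right)^{2}\right)\right)^{2} = \left(-581 + \left(15 - -36 + 2 \left(-2\right)^{2}\right)\right)^{2} = \left(-581 + \left(15 + 36 + 2 \cdot 4\right)\right)^{2} = \left(-581 + \left(15 + 36 + 8\right)\right)^{2} = \left(-581 + 59\right)^{2} = \left(-522\right)^{2} = 272484$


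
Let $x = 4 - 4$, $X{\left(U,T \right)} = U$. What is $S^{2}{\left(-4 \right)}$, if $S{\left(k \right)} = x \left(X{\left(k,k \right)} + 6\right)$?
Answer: $0$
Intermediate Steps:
$x = 0$
$S{\left(k \right)} = 0$ ($S{\left(k \right)} = 0 \left(k + 6\right) = 0 \left(6 + k\right) = 0$)
$S^{2}{\left(-4 \right)} = 0^{2} = 0$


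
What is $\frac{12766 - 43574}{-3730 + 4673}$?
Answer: $- \frac{30808}{943} \approx -32.67$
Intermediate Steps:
$\frac{12766 - 43574}{-3730 + 4673} = - \frac{30808}{943}$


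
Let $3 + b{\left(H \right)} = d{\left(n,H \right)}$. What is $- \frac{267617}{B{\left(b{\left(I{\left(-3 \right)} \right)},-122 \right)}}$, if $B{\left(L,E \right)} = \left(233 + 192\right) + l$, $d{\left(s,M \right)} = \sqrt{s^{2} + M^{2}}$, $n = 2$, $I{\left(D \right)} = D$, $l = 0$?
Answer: $- \frac{267617}{425} \approx -629.69$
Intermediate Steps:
$d{\left(s,M \right)} = \sqrt{M^{2} + s^{2}}$
$b{\left(H \right)} = -3 + \sqrt{4 + H^{2}}$ ($b{\left(H \right)} = -3 + \sqrt{H^{2} + 2^{2}} = -3 + \sqrt{H^{2} + 4} = -3 + \sqrt{4 + H^{2}}$)
$B{\left(L,E \right)} = 425$ ($B{\left(L,E \right)} = \left(233 + 192\right) + 0 = 425 + 0 = 425$)
$- \frac{267617}{B{\left(b{\left(I{\left(-3 \right)} \right)},-122 \right)}} = - \frac{267617}{425}$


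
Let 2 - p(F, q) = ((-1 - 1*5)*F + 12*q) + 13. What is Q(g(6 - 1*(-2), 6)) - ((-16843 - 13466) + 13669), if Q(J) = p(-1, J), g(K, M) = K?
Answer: 16527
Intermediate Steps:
p(F, q) = -11 - 12*q + 6*F (p(F, q) = 2 - (((-1 - 1*5)*F + 12*q) + 13) = 2 - (((-1 - 5)*F + 12*q) + 13) = 2 - ((-6*F + 12*q) + 13) = 2 - (13 - 6*F + 12*q) = 2 + (-13 - 12*q + 6*F) = -11 - 12*q + 6*F)
Q(J) = -17 - 12*J (Q(J) = -11 - 12*J + 6*(-1) = -11 - 12*J - 6 = -17 - 12*J)
Q(g(6 - 1*(-2), 6)) - ((-16843 - 13466) + 13669) = (-17 - 12*(6 - 1*(-2))) - ((-16843 - 13466) + 13669) = (-17 - 12*(6 + 2)) - (-30309 + 13669) = (-17 - 12*8) - 1*(-16640) = (-17 - 96) + 16640 = -113 + 16640 = 16527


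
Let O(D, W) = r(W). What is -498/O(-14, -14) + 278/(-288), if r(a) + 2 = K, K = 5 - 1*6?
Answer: 23765/144 ≈ 165.03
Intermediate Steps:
K = -1 (K = 5 - 6 = -1)
r(a) = -3 (r(a) = -2 - 1 = -3)
O(D, W) = -3
-498/O(-14, -14) + 278/(-288) = -498/(-3) + 278/(-288) = -498*(-⅓) + 278*(-1/288) = 166 - 139/144 = 23765/144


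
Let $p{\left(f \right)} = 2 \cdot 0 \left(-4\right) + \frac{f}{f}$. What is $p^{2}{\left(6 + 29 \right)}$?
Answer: $1$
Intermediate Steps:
$p{\left(f \right)} = 1$ ($p{\left(f \right)} = 0 \left(-4\right) + 1 = 0 + 1 = 1$)
$p^{2}{\left(6 + 29 \right)} = 1^{2} = 1$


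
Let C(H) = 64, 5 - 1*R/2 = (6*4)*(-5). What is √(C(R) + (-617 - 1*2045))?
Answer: I*√2598 ≈ 50.971*I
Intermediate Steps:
R = 250 (R = 10 - 2*6*4*(-5) = 10 - 48*(-5) = 10 - 2*(-120) = 10 + 240 = 250)
√(C(R) + (-617 - 1*2045)) = √(64 + (-617 - 1*2045)) = √(64 + (-617 - 2045)) = √(64 - 2662) = √(-2598) = I*√2598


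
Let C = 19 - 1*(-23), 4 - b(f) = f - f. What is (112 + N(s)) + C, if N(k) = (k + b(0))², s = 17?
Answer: 595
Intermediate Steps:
b(f) = 4 (b(f) = 4 - (f - f) = 4 - 1*0 = 4 + 0 = 4)
N(k) = (4 + k)² (N(k) = (k + 4)² = (4 + k)²)
C = 42 (C = 19 + 23 = 42)
(112 + N(s)) + C = (112 + (4 + 17)²) + 42 = (112 + 21²) + 42 = (112 + 441) + 42 = 553 + 42 = 595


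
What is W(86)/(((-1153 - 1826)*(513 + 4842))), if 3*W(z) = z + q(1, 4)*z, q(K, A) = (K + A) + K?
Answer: -86/6836805 ≈ -1.2579e-5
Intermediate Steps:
q(K, A) = A + 2*K (q(K, A) = (A + K) + K = A + 2*K)
W(z) = 7*z/3 (W(z) = (z + (4 + 2*1)*z)/3 = (z + (4 + 2)*z)/3 = (z + 6*z)/3 = (7*z)/3 = 7*z/3)
W(86)/(((-1153 - 1826)*(513 + 4842))) = ((7/3)*86)/(((-1153 - 1826)*(513 + 4842))) = 602/(3*((-2979*5355))) = (602/3)/(-15952545) = (602/3)*(-1/15952545) = -86/6836805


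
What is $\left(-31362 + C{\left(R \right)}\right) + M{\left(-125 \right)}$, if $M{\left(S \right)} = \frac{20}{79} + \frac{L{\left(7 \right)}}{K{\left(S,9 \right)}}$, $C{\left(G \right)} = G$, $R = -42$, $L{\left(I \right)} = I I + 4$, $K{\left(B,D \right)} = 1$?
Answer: $- \frac{2476709}{79} \approx -31351.0$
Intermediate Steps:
$L{\left(I \right)} = 4 + I^{2}$ ($L{\left(I \right)} = I^{2} + 4 = 4 + I^{2}$)
$M{\left(S \right)} = \frac{4207}{79}$ ($M{\left(S \right)} = \frac{20}{79} + \frac{4 + 7^{2}}{1} = 20 \cdot \frac{1}{79} + \left(4 + 49\right) 1 = \frac{20}{79} + 53 \cdot 1 = \frac{20}{79} + 53 = \frac{4207}{79}$)
$\left(-31362 + C{\left(R \right)}\right) + M{\left(-125 \right)} = \left(-31362 - 42\right) + \frac{4207}{79} = -31404 + \frac{4207}{79} = - \frac{2476709}{79}$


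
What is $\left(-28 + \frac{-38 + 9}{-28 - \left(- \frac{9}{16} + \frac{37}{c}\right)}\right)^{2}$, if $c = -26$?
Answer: $\frac{21163266576}{29278921} \approx 722.82$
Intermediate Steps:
$\left(-28 + \frac{-38 + 9}{-28 - \left(- \frac{9}{16} + \frac{37}{c}\right)}\right)^{2} = \left(-28 + \frac{-38 + 9}{-28 - \left(- \frac{37}{26} - \frac{9}{16}\right)}\right)^{2} = \left(-28 - \frac{29}{-28 - - \frac{413}{208}}\right)^{2} = \left(-28 - \frac{29}{-28 + \left(\frac{37}{26} + \frac{9}{16}\right)}\right)^{2} = \left(-28 - \frac{29}{-28 + \frac{413}{208}}\right)^{2} = \left(-28 - \frac{29}{- \frac{5411}{208}}\right)^{2} = \left(-28 - - \frac{6032}{5411}\right)^{2} = \left(-28 + \frac{6032}{5411}\right)^{2} = \left(- \frac{145476}{5411}\right)^{2} = \frac{21163266576}{29278921}$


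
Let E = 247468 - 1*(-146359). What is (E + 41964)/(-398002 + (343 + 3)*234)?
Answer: -435791/317038 ≈ -1.3746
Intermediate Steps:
E = 393827 (E = 247468 + 146359 = 393827)
(E + 41964)/(-398002 + (343 + 3)*234) = (393827 + 41964)/(-398002 + (343 + 3)*234) = 435791/(-398002 + 346*234) = 435791/(-398002 + 80964) = 435791/(-317038) = 435791*(-1/317038) = -435791/317038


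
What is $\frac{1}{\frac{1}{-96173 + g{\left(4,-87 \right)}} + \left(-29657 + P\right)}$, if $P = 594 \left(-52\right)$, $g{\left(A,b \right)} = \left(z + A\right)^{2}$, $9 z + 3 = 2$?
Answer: $- \frac{7788788}{471572169541} \approx -1.6517 \cdot 10^{-5}$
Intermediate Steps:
$z = - \frac{1}{9}$ ($z = - \frac{1}{3} + \frac{1}{9} \cdot 2 = - \frac{1}{3} + \frac{2}{9} = - \frac{1}{9} \approx -0.11111$)
$g{\left(A,b \right)} = \left(- \frac{1}{9} + A\right)^{2}$
$P = -30888$
$\frac{1}{\frac{1}{-96173 + g{\left(4,-87 \right)}} + \left(-29657 + P\right)} = \frac{1}{\frac{1}{-96173 + \frac{\left(-1 + 9 \cdot 4\right)^{2}}{81}} - 60545} = \frac{1}{\frac{1}{-96173 + \frac{\left(-1 + 36\right)^{2}}{81}} - 60545} = \frac{1}{\frac{1}{-96173 + \frac{35^{2}}{81}} - 60545} = \frac{1}{\frac{1}{-96173 + \frac{1}{81} \cdot 1225} - 60545} = \frac{1}{\frac{1}{-96173 + \frac{1225}{81}} - 60545} = \frac{1}{\frac{1}{- \frac{7788788}{81}} - 60545} = \frac{1}{- \frac{81}{7788788} - 60545} = \frac{1}{- \frac{471572169541}{7788788}} = - \frac{7788788}{471572169541}$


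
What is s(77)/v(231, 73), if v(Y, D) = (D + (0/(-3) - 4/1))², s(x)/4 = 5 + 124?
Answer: 172/1587 ≈ 0.10838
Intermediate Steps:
s(x) = 516 (s(x) = 4*(5 + 124) = 4*129 = 516)
v(Y, D) = (-4 + D)² (v(Y, D) = (D + (0*(-⅓) - 4*1))² = (D + (0 - 4))² = (D - 4)² = (-4 + D)²)
s(77)/v(231, 73) = 516/((-4 + 73)²) = 516/(69²) = 516/4761 = 516*(1/4761) = 172/1587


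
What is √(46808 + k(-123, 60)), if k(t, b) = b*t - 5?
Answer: √39423 ≈ 198.55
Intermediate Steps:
k(t, b) = -5 + b*t
√(46808 + k(-123, 60)) = √(46808 + (-5 + 60*(-123))) = √(46808 + (-5 - 7380)) = √(46808 - 7385) = √39423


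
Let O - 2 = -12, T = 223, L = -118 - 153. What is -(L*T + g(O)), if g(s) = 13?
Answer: 60420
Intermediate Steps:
L = -271
O = -10 (O = 2 - 12 = -10)
-(L*T + g(O)) = -(-271*223 + 13) = -(-60433 + 13) = -1*(-60420) = 60420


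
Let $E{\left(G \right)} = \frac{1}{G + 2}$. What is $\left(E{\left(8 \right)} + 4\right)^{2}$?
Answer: $\frac{1681}{100} \approx 16.81$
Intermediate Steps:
$E{\left(G \right)} = \frac{1}{2 + G}$
$\left(E{\left(8 \right)} + 4\right)^{2} = \left(\frac{1}{2 + 8} + 4\right)^{2} = \left(\frac{1}{10} + 4\right)^{2} = \left(\frac{41}{10}\right)^{2} = \frac{1681}{100}$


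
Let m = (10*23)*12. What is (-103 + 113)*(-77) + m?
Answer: 1990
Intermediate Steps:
m = 2760 (m = 230*12 = 2760)
(-103 + 113)*(-77) + m = (-103 + 113)*(-77) + 2760 = 10*(-77) + 2760 = -770 + 2760 = 1990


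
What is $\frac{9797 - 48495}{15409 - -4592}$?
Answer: $- \frac{38698}{20001} \approx -1.9348$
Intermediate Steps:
$\frac{9797 - 48495}{15409 - -4592} = - \frac{38698}{15409 + 4592} = - \frac{38698}{20001}$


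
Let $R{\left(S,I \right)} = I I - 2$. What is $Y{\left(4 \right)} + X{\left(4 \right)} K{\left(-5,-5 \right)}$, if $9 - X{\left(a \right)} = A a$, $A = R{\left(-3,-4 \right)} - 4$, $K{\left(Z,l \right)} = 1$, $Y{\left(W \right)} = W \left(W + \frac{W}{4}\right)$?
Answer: $-11$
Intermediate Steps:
$Y{\left(W \right)} = \frac{5 W^{2}}{4}$ ($Y{\left(W \right)} = W \left(W + W \frac{1}{4}\right) = W \left(W + \frac{W}{4}\right) = W \frac{5 W}{4} = \frac{5 W^{2}}{4}$)
$R{\left(S,I \right)} = -2 + I^{2}$ ($R{\left(S,I \right)} = I^{2} - 2 = -2 + I^{2}$)
$A = 10$ ($A = \left(-2 + \left(-4\right)^{2}\right) - 4 = \left(-2 + 16\right) - 4 = 14 - 4 = 10$)
$X{\left(a \right)} = 9 - 10 a$
$Y{\left(4 \right)} + X{\left(4 \right)} K{\left(-5,-5 \right)} = \frac{5 \cdot 4^{2}}{4} + \left(9 - 40\right) 1 = \frac{5}{4} \cdot 16 + \left(9 - 40\right) 1 = 20 - 31 = -11$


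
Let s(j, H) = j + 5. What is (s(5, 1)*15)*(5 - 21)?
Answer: -2400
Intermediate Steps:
s(j, H) = 5 + j
(s(5, 1)*15)*(5 - 21) = ((5 + 5)*15)*(5 - 21) = (10*15)*(-16) = 150*(-16) = -2400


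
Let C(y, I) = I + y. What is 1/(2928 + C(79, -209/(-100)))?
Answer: 100/300909 ≈ 0.00033233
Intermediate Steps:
1/(2928 + C(79, -209/(-100))) = 1/(2928 + (-209/(-100) + 79)) = 1/(2928 + (-209*(-1/100) + 79)) = 1/(2928 + (209/100 + 79)) = 1/(2928 + 8109/100) = 1/(300909/100) = 100/300909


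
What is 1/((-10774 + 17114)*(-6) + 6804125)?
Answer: 1/6766085 ≈ 1.4780e-7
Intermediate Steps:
1/((-10774 + 17114)*(-6) + 6804125) = 1/(6340*(-6) + 6804125) = 1/(-38040 + 6804125) = 1/6766085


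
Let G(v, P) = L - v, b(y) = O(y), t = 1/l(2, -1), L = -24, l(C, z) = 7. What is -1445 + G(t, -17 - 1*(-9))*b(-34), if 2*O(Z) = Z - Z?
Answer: -1445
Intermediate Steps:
O(Z) = 0 (O(Z) = (Z - Z)/2 = (1/2)*0 = 0)
t = 1/7 ≈ 0.14286
b(y) = 0
G(v, P) = -24 - v
-1445 + G(t, -17 - 1*(-9))*b(-34) = -1445 + (-24 - 1*1/7)*0 = -1445 + (-24 - 1/7)*0 = -1445 - 169/7*0 = -1445 + 0 = -1445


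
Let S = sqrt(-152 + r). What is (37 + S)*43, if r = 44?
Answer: 1591 + 258*I*sqrt(3) ≈ 1591.0 + 446.87*I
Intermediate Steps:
S = 6*I*sqrt(3) (S = sqrt(-152 + 44) = sqrt(-108) = 6*I*sqrt(3) ≈ 10.392*I)
(37 + S)*43 = (37 + 6*I*sqrt(3))*43 = 1591 + 258*I*sqrt(3)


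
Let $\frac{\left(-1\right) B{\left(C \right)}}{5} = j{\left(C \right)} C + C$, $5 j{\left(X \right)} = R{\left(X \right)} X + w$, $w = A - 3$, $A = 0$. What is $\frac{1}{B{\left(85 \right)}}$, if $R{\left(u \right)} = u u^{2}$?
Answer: $- \frac{1}{4437053295} \approx -2.2537 \cdot 10^{-10}$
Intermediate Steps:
$w = -3$ ($w = 0 - 3 = -3$)
$R{\left(u \right)} = u^{3}$
$j{\left(X \right)} = - \frac{3}{5} + \frac{X^{4}}{5}$ ($j{\left(X \right)} = \frac{X^{3} X - 3}{5} = \frac{X^{4} - 3}{5} = \frac{-3 + X^{4}}{5} = - \frac{3}{5} + \frac{X^{4}}{5}$)
$B{\left(C \right)} = - 5 C - 5 C \left(- \frac{3}{5} + \frac{C^{4}}{5}\right)$ ($B{\left(C \right)} = - 5 \left(\left(- \frac{3}{5} + \frac{C^{4}}{5}\right) C + C\right) = - 5 \left(C \left(- \frac{3}{5} + \frac{C^{4}}{5}\right) + C\right) = - 5 \left(C + C \left(- \frac{3}{5} + \frac{C^{4}}{5}\right)\right) = - 5 C - 5 C \left(- \frac{3}{5} + \frac{C^{4}}{5}\right)$)
$\frac{1}{B{\left(85 \right)}} = \frac{1}{\left(-1\right) 85 \left(2 + 85^{4}\right)} = \frac{1}{\left(-1\right) 85 \left(2 + 52200625\right)} = \frac{1}{\left(-1\right) 85 \cdot 52200627} = \frac{1}{-4437053295} = - \frac{1}{4437053295}$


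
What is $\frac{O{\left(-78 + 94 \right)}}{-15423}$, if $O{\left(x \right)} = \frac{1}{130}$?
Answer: $- \frac{1}{2004990} \approx -4.9876 \cdot 10^{-7}$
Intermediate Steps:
$O{\left(x \right)} = \frac{1}{130}$
$\frac{O{\left(-78 + 94 \right)}}{-15423} = \frac{1}{130 \left(-15423\right)} = \frac{1}{130} \left(- \frac{1}{15423}\right) = - \frac{1}{2004990}$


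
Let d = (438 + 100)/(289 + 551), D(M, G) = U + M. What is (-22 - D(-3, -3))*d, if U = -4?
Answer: -269/28 ≈ -9.6071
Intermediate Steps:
D(M, G) = -4 + M
d = 269/420 (d = 538/840 = 538*(1/840) = 269/420 ≈ 0.64048)
(-22 - D(-3, -3))*d = (-22 - (-4 - 3))*(269/420) = (-22 - 1*(-7))*(269/420) = (-22 + 7)*(269/420) = -15*269/420 = -269/28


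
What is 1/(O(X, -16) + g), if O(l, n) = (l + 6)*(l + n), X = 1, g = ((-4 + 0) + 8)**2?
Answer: -1/89 ≈ -0.011236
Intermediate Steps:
g = 16 (g = (-4 + 8)**2 = 4**2 = 16)
O(l, n) = (6 + l)*(l + n)
1/(O(X, -16) + g) = 1/((1**2 + 6*1 + 6*(-16) + 1*(-16)) + 16) = 1/((1 + 6 - 96 - 16) + 16) = 1/(-105 + 16) = 1/(-89) = -1/89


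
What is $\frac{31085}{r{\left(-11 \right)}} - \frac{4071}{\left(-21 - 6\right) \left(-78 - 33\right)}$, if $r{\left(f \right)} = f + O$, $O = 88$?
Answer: $\frac{30949426}{76923} \approx 402.34$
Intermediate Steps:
$r{\left(f \right)} = 88 + f$ ($r{\left(f \right)} = f + 88 = 88 + f$)
$\frac{31085}{r{\left(-11 \right)}} - \frac{4071}{\left(-21 - 6\right) \left(-78 - 33\right)} = \frac{31085}{88 - 11} - \frac{4071}{\left(-21 - 6\right) \left(-78 - 33\right)} = \frac{31085}{77} - \frac{4071}{\left(-21 - 6\right) \left(-111\right)} = 31085 \cdot \frac{1}{77} - \frac{4071}{\left(-27\right) \left(-111\right)} = \frac{31085}{77} - \frac{4071}{2997} = \frac{31085}{77} - \frac{1357}{999} = \frac{30949426}{76923}$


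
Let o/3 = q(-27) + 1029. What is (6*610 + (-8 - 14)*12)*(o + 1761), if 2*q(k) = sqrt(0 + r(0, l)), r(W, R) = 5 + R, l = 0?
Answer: 16463808 + 5094*sqrt(5) ≈ 1.6475e+7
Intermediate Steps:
q(k) = sqrt(5)/2 (q(k) = sqrt(0 + (5 + 0))/2 = sqrt(0 + 5)/2 = sqrt(5)/2)
o = 3087 + 3*sqrt(5)/2 (o = 3*(sqrt(5)/2 + 1029) = 3*(1029 + sqrt(5)/2) = 3087 + 3*sqrt(5)/2 ≈ 3090.4)
(6*610 + (-8 - 14)*12)*(o + 1761) = (6*610 + (-8 - 14)*12)*((3087 + 3*sqrt(5)/2) + 1761) = (3660 - 22*12)*(4848 + 3*sqrt(5)/2) = (3660 - 264)*(4848 + 3*sqrt(5)/2) = 3396*(4848 + 3*sqrt(5)/2) = 16463808 + 5094*sqrt(5)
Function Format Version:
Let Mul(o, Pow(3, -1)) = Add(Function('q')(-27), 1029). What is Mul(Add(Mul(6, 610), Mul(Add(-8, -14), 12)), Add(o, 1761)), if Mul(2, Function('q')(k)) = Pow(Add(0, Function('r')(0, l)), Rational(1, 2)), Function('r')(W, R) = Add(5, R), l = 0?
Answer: Add(16463808, Mul(5094, Pow(5, Rational(1, 2)))) ≈ 1.6475e+7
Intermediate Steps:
Function('q')(k) = Mul(Rational(1, 2), Pow(5, Rational(1, 2))) (Function('q')(k) = Mul(Rational(1, 2), Pow(Add(0, Add(5, 0)), Rational(1, 2))) = Mul(Rational(1, 2), Pow(Add(0, 5), Rational(1, 2))) = Mul(Rational(1, 2), Pow(5, Rational(1, 2))))
o = Add(3087, Mul(Rational(3, 2), Pow(5, Rational(1, 2)))) (o = Mul(3, Add(Mul(Rational(1, 2), Pow(5, Rational(1, 2))), 1029)) = Mul(3, Add(1029, Mul(Rational(1, 2), Pow(5, Rational(1, 2))))) = Add(3087, Mul(Rational(3, 2), Pow(5, Rational(1, 2)))) ≈ 3090.4)
Mul(Add(Mul(6, 610), Mul(Add(-8, -14), 12)), Add(o, 1761)) = Mul(Add(Mul(6, 610), Mul(Add(-8, -14), 12)), Add(Add(3087, Mul(Rational(3, 2), Pow(5, Rational(1, 2)))), 1761)) = Mul(Add(3660, Mul(-22, 12)), Add(4848, Mul(Rational(3, 2), Pow(5, Rational(1, 2))))) = Mul(Add(3660, -264), Add(4848, Mul(Rational(3, 2), Pow(5, Rational(1, 2))))) = Mul(3396, Add(4848, Mul(Rational(3, 2), Pow(5, Rational(1, 2))))) = Add(16463808, Mul(5094, Pow(5, Rational(1, 2))))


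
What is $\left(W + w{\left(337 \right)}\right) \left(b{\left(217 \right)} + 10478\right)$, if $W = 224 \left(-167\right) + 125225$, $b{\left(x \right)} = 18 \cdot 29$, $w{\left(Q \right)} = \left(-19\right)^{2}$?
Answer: $969958000$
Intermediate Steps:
$w{\left(Q \right)} = 361$
$b{\left(x \right)} = 522$
$W = 87817$ ($W = -37408 + 125225 = 87817$)
$\left(W + w{\left(337 \right)}\right) \left(b{\left(217 \right)} + 10478\right) = \left(87817 + 361\right) \left(522 + 10478\right) = 88178 \cdot 11000 = 969958000$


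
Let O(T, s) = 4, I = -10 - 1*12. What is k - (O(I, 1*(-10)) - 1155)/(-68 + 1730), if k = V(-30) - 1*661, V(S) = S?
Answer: -1147291/1662 ≈ -690.31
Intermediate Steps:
I = -22 (I = -10 - 12 = -22)
k = -691 (k = -30 - 1*661 = -30 - 661 = -691)
k - (O(I, 1*(-10)) - 1155)/(-68 + 1730) = -691 - (4 - 1155)/(-68 + 1730) = -691 - (-1151)/1662 = -691 - 1*(-1151/1662) = -691 + 1151/1662 = -1147291/1662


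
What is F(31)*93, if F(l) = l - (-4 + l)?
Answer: 372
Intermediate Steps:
F(l) = 4 (F(l) = l + (4 - l) = 4)
F(31)*93 = 4*93 = 372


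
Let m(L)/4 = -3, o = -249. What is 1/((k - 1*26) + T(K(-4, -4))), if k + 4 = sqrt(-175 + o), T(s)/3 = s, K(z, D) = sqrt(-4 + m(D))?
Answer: 1/(2*(-15 + 6*I + I*sqrt(106))) ≈ -0.015289 - 0.01661*I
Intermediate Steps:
m(L) = -12 (m(L) = 4*(-3) = -12)
K(z, D) = 4*I (K(z, D) = sqrt(-4 - 12) = sqrt(-16) = 4*I)
T(s) = 3*s
k = -4 + 2*I*sqrt(106) (k = -4 + sqrt(-175 - 249) = -4 + sqrt(-424) = -4 + 2*I*sqrt(106) ≈ -4.0 + 20.591*I)
1/((k - 1*26) + T(K(-4, -4))) = 1/(((-4 + 2*I*sqrt(106)) - 1*26) + 3*(4*I)) = 1/(((-4 + 2*I*sqrt(106)) - 26) + 12*I) = 1/((-30 + 2*I*sqrt(106)) + 12*I) = 1/(-30 + 12*I + 2*I*sqrt(106))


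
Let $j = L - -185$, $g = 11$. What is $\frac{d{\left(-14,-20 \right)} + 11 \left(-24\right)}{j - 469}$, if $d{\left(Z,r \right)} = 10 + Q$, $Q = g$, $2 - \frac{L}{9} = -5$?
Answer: $\frac{243}{221} \approx 1.0995$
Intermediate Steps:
$L = 63$ ($L = 18 - -45 = 18 + 45 = 63$)
$Q = 11$
$j = 248$ ($j = 63 - -185 = 63 + 185 = 248$)
$d{\left(Z,r \right)} = 21$ ($d{\left(Z,r \right)} = 10 + 11 = 21$)
$\frac{d{\left(-14,-20 \right)} + 11 \left(-24\right)}{j - 469} = \frac{21 + 11 \left(-24\right)}{248 - 469} = \frac{21 - 264}{-221} = \left(-243\right) \left(- \frac{1}{221}\right) = \frac{243}{221}$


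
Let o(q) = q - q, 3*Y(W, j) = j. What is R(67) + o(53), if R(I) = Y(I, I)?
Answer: 67/3 ≈ 22.333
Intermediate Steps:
Y(W, j) = j/3
o(q) = 0
R(I) = I/3
R(67) + o(53) = (⅓)*67 + 0 = 67/3 + 0 = 67/3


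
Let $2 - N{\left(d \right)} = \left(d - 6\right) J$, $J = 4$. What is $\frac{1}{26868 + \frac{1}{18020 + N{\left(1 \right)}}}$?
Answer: $\frac{18042}{484752457} \approx 3.7219 \cdot 10^{-5}$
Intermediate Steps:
$N{\left(d \right)} = 26 - 4 d$ ($N{\left(d \right)} = 2 - \left(d - 6\right) 4 = 2 - \left(-6 + d\right) 4 = 2 - \left(-24 + 4 d\right) = 26 - 4 d$)
$\frac{1}{26868 + \frac{1}{18020 + N{\left(1 \right)}}} = \frac{1}{26868 + \frac{1}{18020 + \left(26 - 4\right)}} = \frac{1}{26868 + \frac{1}{18020 + 22}} = \frac{1}{26868 + \frac{1}{18042}} = \frac{1}{\frac{484752457}{18042}} = \frac{18042}{484752457}$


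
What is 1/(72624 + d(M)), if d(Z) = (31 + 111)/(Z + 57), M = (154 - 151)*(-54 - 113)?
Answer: 222/16122457 ≈ 1.3770e-5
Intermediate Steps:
M = -501 (M = 3*(-167) = -501)
d(Z) = 142/(57 + Z)
1/(72624 + d(M)) = 1/(72624 + 142/(57 - 501)) = 1/(72624 + 142/(-444)) = 1/(72624 + 142*(-1/444)) = 1/(72624 - 71/222) = 1/(16122457/222) = 222/16122457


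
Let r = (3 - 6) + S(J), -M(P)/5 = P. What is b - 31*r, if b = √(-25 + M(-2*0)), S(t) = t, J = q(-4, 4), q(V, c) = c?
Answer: -31 + 5*I ≈ -31.0 + 5.0*I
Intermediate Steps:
J = 4
M(P) = -5*P
b = 5*I (b = √(-25 - (-10)*0) = √(-25 - 5*0) = √(-25 + 0) = √(-25) = 5*I ≈ 5.0*I)
r = 1 (r = (3 - 6) + 4 = -3 + 4 = 1)
b - 31*r = 5*I - 31*1 = 5*I - 31 = -31 + 5*I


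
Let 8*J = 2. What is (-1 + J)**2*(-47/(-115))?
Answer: 423/1840 ≈ 0.22989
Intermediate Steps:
J = 1/4 (J = (1/8)*2 = 1/4 ≈ 0.25000)
(-1 + J)**2*(-47/(-115)) = (-1 + 1/4)**2*(-47/(-115)) = (-3/4)**2*(-47*(-1/115)) = (9/16)*(47/115) = 423/1840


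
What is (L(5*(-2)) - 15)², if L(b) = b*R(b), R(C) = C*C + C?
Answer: 837225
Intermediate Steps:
R(C) = C + C² (R(C) = C² + C = C + C²)
L(b) = b²*(1 + b) (L(b) = b*(b*(1 + b)) = b²*(1 + b))
(L(5*(-2)) - 15)² = ((5*(-2))²*(1 + 5*(-2)) - 15)² = ((-10)²*(1 - 10) - 15)² = (100*(-9) - 15)² = (-900 - 15)² = (-915)² = 837225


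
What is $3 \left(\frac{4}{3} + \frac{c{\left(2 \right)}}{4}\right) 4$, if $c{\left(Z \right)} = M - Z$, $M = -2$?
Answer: $4$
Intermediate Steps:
$c{\left(Z \right)} = -2 - Z$
$3 \left(\frac{4}{3} + \frac{c{\left(2 \right)}}{4}\right) 4 = 3 \left(\frac{4}{3} + \frac{-2 - 2}{4}\right) 4 = 3 \left(4 \cdot \frac{1}{3} + \left(-2 - 2\right) \frac{1}{4}\right) 4 = 3 \left(\frac{4}{3} - 1\right) 4 = 3 \cdot \frac{1}{3} \cdot 4 = 1 \cdot 4 = 4$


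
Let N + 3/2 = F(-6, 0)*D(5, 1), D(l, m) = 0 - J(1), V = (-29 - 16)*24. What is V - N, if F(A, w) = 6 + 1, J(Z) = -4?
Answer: -2213/2 ≈ -1106.5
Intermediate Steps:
F(A, w) = 7
V = -1080 (V = -45*24 = -1080)
D(l, m) = 4 (D(l, m) = 0 - 1*(-4) = 0 + 4 = 4)
N = 53/2 (N = -3/2 + 7*4 = -3/2 + 28 = 53/2 ≈ 26.500)
V - N = -1080 - 1*53/2 = -1080 - 53/2 = -2213/2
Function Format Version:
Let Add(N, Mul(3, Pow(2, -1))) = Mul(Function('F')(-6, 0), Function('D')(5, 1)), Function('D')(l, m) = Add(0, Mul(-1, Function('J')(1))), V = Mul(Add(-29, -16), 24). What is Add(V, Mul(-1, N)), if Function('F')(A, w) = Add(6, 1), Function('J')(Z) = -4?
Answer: Rational(-2213, 2) ≈ -1106.5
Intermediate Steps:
Function('F')(A, w) = 7
V = -1080 (V = Mul(-45, 24) = -1080)
Function('D')(l, m) = 4 (Function('D')(l, m) = Add(0, Mul(-1, -4)) = Add(0, 4) = 4)
N = Rational(53, 2) (N = Add(Rational(-3, 2), Mul(7, 4)) = Add(Rational(-3, 2), 28) = Rational(53, 2) ≈ 26.500)
Add(V, Mul(-1, N)) = Add(-1080, Mul(-1, Rational(53, 2))) = Add(-1080, Rational(-53, 2)) = Rational(-2213, 2)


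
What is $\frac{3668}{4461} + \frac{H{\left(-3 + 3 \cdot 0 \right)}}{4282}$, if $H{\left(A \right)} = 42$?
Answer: $\frac{7946869}{9551001} \approx 0.83205$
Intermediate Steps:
$\frac{3668}{4461} + \frac{H{\left(-3 + 3 \cdot 0 \right)}}{4282} = \frac{3668}{4461} + \frac{42}{4282} = 3668 \cdot \frac{1}{4461} + 42 \cdot \frac{1}{4282} = \frac{3668}{4461} + \frac{21}{2141} = \frac{7946869}{9551001}$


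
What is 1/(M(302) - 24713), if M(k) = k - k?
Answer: -1/24713 ≈ -4.0465e-5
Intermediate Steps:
M(k) = 0
1/(M(302) - 24713) = 1/(0 - 24713) = 1/(-24713) = -1/24713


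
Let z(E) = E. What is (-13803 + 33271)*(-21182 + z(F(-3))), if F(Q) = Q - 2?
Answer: -412468516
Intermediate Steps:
F(Q) = -2 + Q
(-13803 + 33271)*(-21182 + z(F(-3))) = (-13803 + 33271)*(-21182 + (-2 - 3)) = 19468*(-21182 - 5) = 19468*(-21187) = -412468516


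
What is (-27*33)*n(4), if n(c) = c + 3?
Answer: -6237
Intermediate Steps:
n(c) = 3 + c
(-27*33)*n(4) = (-27*33)*(3 + 4) = -891*7 = -6237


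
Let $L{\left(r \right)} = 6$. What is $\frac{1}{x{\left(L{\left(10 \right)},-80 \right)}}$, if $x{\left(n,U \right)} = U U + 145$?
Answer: $\frac{1}{6545} \approx 0.00015279$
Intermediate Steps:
$x{\left(n,U \right)} = 145 + U^{2}$ ($x{\left(n,U \right)} = U^{2} + 145 = 145 + U^{2}$)
$\frac{1}{x{\left(L{\left(10 \right)},-80 \right)}} = \frac{1}{145 + \left(-80\right)^{2}} = \frac{1}{145 + 6400} = \frac{1}{6545}$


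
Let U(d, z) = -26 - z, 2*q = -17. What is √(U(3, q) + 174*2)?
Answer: √1322/2 ≈ 18.180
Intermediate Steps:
q = -17/2 (q = (½)*(-17) = -17/2 ≈ -8.5000)
√(U(3, q) + 174*2) = √((-26 - 1*(-17/2)) + 174*2) = √((-26 + 17/2) + 348) = √(-35/2 + 348) = √(661/2) = √1322/2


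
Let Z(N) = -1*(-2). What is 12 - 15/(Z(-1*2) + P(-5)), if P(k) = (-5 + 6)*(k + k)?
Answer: 111/8 ≈ 13.875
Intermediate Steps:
Z(N) = 2
P(k) = 2*k (P(k) = 1*(2*k) = 2*k)
12 - 15/(Z(-1*2) + P(-5)) = 12 - 15/(2 + 2*(-5)) = 12 - 15/(2 - 10) = 12 - 15/(-8) = 12 - 15*(-1/8) = 12 + 15/8 = 111/8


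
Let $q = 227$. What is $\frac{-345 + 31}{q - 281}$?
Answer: $\frac{157}{27} \approx 5.8148$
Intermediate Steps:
$\frac{-345 + 31}{q - 281} = \frac{-345 + 31}{227 - 281} = - \frac{314}{-54} = \left(-314\right) \left(- \frac{1}{54}\right) = \frac{157}{27}$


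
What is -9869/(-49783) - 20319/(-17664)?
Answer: 395288931/293122304 ≈ 1.3485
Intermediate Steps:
-9869/(-49783) - 20319/(-17664) = -9869*(-1/49783) - 20319*(-1/17664) = 9869/49783 + 6773/5888 = 395288931/293122304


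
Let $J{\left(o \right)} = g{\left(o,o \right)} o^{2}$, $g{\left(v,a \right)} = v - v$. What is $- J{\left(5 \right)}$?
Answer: $0$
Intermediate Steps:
$g{\left(v,a \right)} = 0$
$J{\left(o \right)} = 0$ ($J{\left(o \right)} = 0 o^{2} = 0$)
$- J{\left(5 \right)} = \left(-1\right) 0 = 0$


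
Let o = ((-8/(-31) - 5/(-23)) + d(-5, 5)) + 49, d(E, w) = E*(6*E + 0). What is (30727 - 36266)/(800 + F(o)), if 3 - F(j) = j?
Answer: -3949307/430313 ≈ -9.1777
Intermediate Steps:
d(E, w) = 6*E**2 (d(E, w) = E*(6*E) = 6*E**2)
o = 142226/713 (o = ((-8/(-31) - 5/(-23)) + 6*(-5)**2) + 49 = ((-8*(-1/31) - 5*(-1/23)) + 6*25) + 49 = ((8/31 + 5/23) + 150) + 49 = (339/713 + 150) + 49 = 107289/713 + 49 = 142226/713 ≈ 199.48)
F(j) = 3 - j
(30727 - 36266)/(800 + F(o)) = (30727 - 36266)/(800 + (3 - 1*142226/713)) = -5539/(800 + (3 - 142226/713)) = -5539/(800 - 140087/713) = -5539/430313/713 = -5539*713/430313 = -3949307/430313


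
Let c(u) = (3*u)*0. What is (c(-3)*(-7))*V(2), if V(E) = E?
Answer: 0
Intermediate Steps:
c(u) = 0
(c(-3)*(-7))*V(2) = (0*(-7))*2 = 0*2 = 0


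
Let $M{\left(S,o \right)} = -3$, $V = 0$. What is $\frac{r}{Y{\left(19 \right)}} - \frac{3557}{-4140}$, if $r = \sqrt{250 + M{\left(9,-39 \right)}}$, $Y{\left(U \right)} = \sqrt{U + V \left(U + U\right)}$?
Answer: $\frac{3557}{4140} + \sqrt{13} \approx 4.4647$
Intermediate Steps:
$Y{\left(U \right)} = \sqrt{U}$ ($Y{\left(U \right)} = \sqrt{U + 0 \left(U + U\right)} = \sqrt{U + 0 \cdot 2 U} = \sqrt{U + 0} = \sqrt{U}$)
$r = \sqrt{247}$ ($r = \sqrt{250 - 3} = \sqrt{247} \approx 15.716$)
$\frac{r}{Y{\left(19 \right)}} - \frac{3557}{-4140} = \frac{\sqrt{247}}{\sqrt{19}} - \frac{3557}{-4140} = \sqrt{247} \frac{\sqrt{19}}{19} - - \frac{3557}{4140} = \sqrt{13} + \frac{3557}{4140} = \frac{3557}{4140} + \sqrt{13}$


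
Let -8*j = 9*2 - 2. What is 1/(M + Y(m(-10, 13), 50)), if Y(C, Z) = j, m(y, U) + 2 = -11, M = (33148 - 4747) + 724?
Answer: 1/29123 ≈ 3.4337e-5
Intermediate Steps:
M = 29125 (M = 28401 + 724 = 29125)
j = -2 (j = -(9*2 - 2)/8 = -(18 - 2)/8 = -⅛*16 = -2)
m(y, U) = -13 (m(y, U) = -2 - 11 = -13)
Y(C, Z) = -2
1/(M + Y(m(-10, 13), 50)) = 1/(29125 - 2) = 1/29123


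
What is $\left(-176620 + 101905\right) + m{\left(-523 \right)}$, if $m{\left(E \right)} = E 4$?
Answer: $-76807$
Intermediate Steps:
$m{\left(E \right)} = 4 E$
$\left(-176620 + 101905\right) + m{\left(-523 \right)} = \left(-176620 + 101905\right) + 4 \left(-523\right) = -74715 - 2092 = -76807$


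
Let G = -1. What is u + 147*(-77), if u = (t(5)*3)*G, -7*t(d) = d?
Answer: -79218/7 ≈ -11317.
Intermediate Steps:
t(d) = -d/7
u = 15/7 (u = (-⅐*5*3)*(-1) = -5/7*3*(-1) = -15/7*(-1) = 15/7 ≈ 2.1429)
u + 147*(-77) = 15/7 + 147*(-77) = 15/7 - 11319 = -79218/7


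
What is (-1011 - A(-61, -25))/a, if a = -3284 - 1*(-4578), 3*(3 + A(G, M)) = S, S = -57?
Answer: -989/1294 ≈ -0.76430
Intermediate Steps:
A(G, M) = -22 (A(G, M) = -3 + (1/3)*(-57) = -3 - 19 = -22)
a = 1294 (a = -3284 + 4578 = 1294)
(-1011 - A(-61, -25))/a = (-1011 - 1*(-22))/1294 = (-1011 + 22)*(1/1294) = -989*1/1294 = -989/1294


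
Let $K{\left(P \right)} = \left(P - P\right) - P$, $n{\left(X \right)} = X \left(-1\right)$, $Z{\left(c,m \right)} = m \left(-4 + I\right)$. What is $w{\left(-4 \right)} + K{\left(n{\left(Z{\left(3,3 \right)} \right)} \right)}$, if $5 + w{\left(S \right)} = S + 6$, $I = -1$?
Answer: $-18$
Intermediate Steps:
$w{\left(S \right)} = 1 + S$ ($w{\left(S \right)} = -5 + \left(S + 6\right) = -5 + \left(6 + S\right) = 1 + S$)
$Z{\left(c,m \right)} = - 5 m$ ($Z{\left(c,m \right)} = m \left(-4 - 1\right) = m \left(-5\right) = - 5 m$)
$n{\left(X \right)} = - X$
$K{\left(P \right)} = - P$ ($K{\left(P \right)} = 0 - P = - P$)
$w{\left(-4 \right)} + K{\left(n{\left(Z{\left(3,3 \right)} \right)} \right)} = \left(1 - 4\right) - - \left(-5\right) 3 = -3 - \left(-1\right) \left(-15\right) = -3 - 15 = -18$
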